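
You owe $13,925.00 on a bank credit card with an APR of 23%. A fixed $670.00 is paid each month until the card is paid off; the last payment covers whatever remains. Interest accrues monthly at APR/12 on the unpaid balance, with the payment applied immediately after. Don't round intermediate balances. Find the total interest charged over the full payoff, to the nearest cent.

$4,006.63

Monthly rate r = 23%/12 = 1.91667% = 0.0191667.
Payoff takes n = ⌈−ln(1 − rB₀/P)/ln(1+r)⌉ = ⌈26.762⌉ = 27 payments; the last is $511.63.
Total paid = 26·$670.00 + $511.63 = $17,931.63.
Total interest = total paid − principal = $17,931.63 − $13,925.00 = $4,006.63.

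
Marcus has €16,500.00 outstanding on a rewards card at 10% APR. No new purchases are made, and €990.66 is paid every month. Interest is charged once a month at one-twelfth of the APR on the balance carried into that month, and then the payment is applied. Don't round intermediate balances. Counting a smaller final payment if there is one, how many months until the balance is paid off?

19 months

Monthly rate r = 10%/12 = 0.833333% = 0.00833333.
Recurrence: B ← B·(1+r) − €990.66.
Month 1: interest €137.50; balance after payment €15,646.84.
Month 2: interest €130.39; balance after payment €14,786.57.
Closed form: n = −ln(1 − rB₀/P)/ln(1+r) = −ln(0.8612)/ln(1.00833) ≈ 18.006, so the balance reaches zero during payment 19.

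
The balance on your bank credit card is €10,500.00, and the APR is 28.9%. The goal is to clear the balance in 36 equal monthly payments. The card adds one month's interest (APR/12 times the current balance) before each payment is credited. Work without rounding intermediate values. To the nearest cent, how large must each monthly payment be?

Monthly rate r = 28.9%/12 = 2.40833% = 0.0240833.
Level-payment amortization: P = B₀·r / (1 − (1+r)^(−n)) = 10500.00·0.0240833 / (1 − 1.02408^(−36)).
Denominator 1 − (1+r)^(−36) = 0.575449589.
P = 252.875 / 0.575449589 ≈ 439.44.

€439.44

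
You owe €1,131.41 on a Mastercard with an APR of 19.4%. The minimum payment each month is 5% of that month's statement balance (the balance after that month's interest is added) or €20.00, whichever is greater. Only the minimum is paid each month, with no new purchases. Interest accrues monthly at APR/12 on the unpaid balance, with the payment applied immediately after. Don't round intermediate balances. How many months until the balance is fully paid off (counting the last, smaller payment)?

Monthly rate r = 19.4%/12 = 1.61667% = 0.0161667.
While 5% of the post-interest balance exceeds €20.00, each month B ← (B·(1+r))·(1 − 0.05), i.e. B shrinks by the factor (1+r)·0.95 = 0.96536.
This holds for months 1–30. Entering month 31 the balance is €392.90; 5% of the post-interest balance is now below €20.00, so the flat €20.00 minimum applies from here.
From month 31 a fixed €20.00 at rate r clears €392.90 in 24 more payments. Total: 30 + 24 = 54 months.

54 months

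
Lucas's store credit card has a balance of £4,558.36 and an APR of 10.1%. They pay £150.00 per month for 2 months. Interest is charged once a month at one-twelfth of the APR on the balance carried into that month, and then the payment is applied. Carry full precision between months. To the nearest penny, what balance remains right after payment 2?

£4,334.15

Monthly rate r = 10.1%/12 = 0.841667% = 0.00841667.
Each month: B ← B·(1+r) − £150.00.
Month 1: interest £38.37; balance after payment £4,446.73.
Month 2: interest £37.43; balance after payment £4,334.15.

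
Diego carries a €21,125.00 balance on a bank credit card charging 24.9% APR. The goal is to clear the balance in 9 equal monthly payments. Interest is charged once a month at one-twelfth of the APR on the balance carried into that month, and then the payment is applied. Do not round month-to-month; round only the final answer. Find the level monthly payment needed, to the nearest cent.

Monthly rate r = 24.9%/12 = 2.075% = 0.02075.
Level-payment amortization: P = B₀·r / (1 − (1+r)^(−n)) = 21125.00·0.02075 / (1 − 1.02075^(−9)).
Denominator 1 − (1+r)^(−9) = 0.168761782.
P = 438.344 / 0.168761782 ≈ 2597.41.

€2,597.41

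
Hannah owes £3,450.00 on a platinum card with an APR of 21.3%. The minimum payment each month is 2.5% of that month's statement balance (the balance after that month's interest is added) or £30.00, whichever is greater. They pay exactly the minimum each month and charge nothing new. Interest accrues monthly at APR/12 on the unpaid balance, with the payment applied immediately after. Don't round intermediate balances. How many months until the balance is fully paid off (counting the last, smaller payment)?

207 months

Monthly rate r = 21.3%/12 = 1.775% = 0.01775.
While 2.5% of the post-interest balance exceeds £30.00, each month B ← (B·(1+r))·(1 − 0.025), i.e. B shrinks by the factor (1+r)·0.975 = 0.99231.
This holds for months 1–140. Entering month 141 the balance is £1,170.09; 2.5% of the post-interest balance is now below £30.00, so the flat £30.00 minimum applies from here.
From month 141 a fixed £30.00 at rate r clears £1,170.09 in 67 more payments. Total: 140 + 67 = 207 months.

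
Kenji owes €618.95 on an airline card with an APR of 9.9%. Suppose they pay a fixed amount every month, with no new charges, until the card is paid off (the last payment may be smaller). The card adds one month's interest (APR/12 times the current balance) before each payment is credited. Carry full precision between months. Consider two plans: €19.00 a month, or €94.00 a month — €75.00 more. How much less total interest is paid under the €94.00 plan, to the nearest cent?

Monthly rate r = 9.9%/12 = 0.825% = 0.00825.
At €19.00/mo: n = ⌈−ln(1 − rB₀/P)/ln(1+r)⌉ = 39 payments (last €1.84); total interest = total paid − €618.95 = €104.89.
At €94.00/mo: 7 payments (last €75.08); total interest €20.13.
Interest saved = €104.89 − €20.13 = €84.76.

€84.76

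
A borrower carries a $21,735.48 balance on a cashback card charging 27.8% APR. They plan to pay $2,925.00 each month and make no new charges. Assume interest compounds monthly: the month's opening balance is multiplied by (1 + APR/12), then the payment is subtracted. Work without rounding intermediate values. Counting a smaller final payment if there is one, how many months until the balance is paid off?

9 months

Monthly rate r = 27.8%/12 = 2.31667% = 0.0231667.
Recurrence: B ← B·(1+r) − $2,925.00.
Month 1: interest $503.54; balance after payment $19,314.02.
Month 2: interest $447.44; balance after payment $16,836.46.
Closed form: n = −ln(1 − rB₀/P)/ln(1+r) = −ln(0.82785)/ln(1.02317) ≈ 8.249, so the balance reaches zero during payment 9.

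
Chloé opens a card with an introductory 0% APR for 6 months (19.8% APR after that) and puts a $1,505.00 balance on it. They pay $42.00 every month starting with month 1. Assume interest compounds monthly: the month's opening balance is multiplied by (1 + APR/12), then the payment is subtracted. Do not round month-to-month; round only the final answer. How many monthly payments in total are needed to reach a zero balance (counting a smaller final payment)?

Promo months 1–6 at r₀ = 0%/12 = 0; months 7+ at r₁ = 19.8%/12 = 0.0165.
After month 6 (no interest yet): B = $1,505.00 − 6·$42.00 = $1,253.00.
Then at r₁ with $42.00/mo: n₂ = −ln(1 − r₁·B/P)/ln(1+r₁) ≈ 41.41 → 42 more payments.

48 payments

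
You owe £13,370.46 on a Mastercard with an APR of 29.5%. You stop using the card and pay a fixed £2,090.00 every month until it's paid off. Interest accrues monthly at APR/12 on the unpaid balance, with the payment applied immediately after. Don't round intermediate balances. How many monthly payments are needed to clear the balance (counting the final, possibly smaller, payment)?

8 months

Monthly rate r = 29.5%/12 = 2.45833% = 0.0245833.
Recurrence: B ← B·(1+r) − £2,090.00.
Month 1: interest £328.69; balance after payment £11,609.15.
Month 2: interest £285.39; balance after payment £9,804.54.
Closed form: n = −ln(1 − rB₀/P)/ln(1+r) = −ln(0.84273)/ln(1.02458) ≈ 7.045, so the balance reaches zero during payment 8.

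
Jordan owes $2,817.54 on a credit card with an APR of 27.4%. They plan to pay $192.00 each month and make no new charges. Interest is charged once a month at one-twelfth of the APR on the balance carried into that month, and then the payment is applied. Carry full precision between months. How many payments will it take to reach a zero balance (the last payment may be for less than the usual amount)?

19 months

Monthly rate r = 27.4%/12 = 2.28333% = 0.0228333.
Recurrence: B ← B·(1+r) − $192.00.
Month 1: interest $64.33; balance after payment $2,689.87.
Month 2: interest $61.42; balance after payment $2,559.29.
Closed form: n = −ln(1 − rB₀/P)/ln(1+r) = −ln(0.66493)/ln(1.02283) ≈ 18.075, so the balance reaches zero during payment 19.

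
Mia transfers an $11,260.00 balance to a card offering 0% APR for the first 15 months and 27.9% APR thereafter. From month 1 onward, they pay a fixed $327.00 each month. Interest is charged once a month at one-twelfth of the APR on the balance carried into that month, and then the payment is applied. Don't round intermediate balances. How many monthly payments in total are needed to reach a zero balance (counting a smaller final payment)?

Promo months 1–15 at r₀ = 0%/12 = 0; months 16+ at r₁ = 27.9%/12 = 0.02325.
After month 15 (no interest yet): B = $11,260.00 − 15·$327.00 = $6,355.00.
Then at r₁ with $327.00/mo: n₂ = −ln(1 − r₁·B/P)/ln(1+r₁) ≈ 26.16 → 27 more payments.

42 payments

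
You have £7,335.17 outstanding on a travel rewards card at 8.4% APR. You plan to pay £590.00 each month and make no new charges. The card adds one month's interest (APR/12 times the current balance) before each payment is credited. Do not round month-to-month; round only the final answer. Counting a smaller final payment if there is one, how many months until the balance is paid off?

14 payments

Monthly rate r = 8.4%/12 = 0.7% = 0.007.
Recurrence: B ← B·(1+r) − £590.00.
Month 1: interest £51.35; balance after payment £6,796.52.
Month 2: interest £47.58; balance after payment £6,254.09.
Closed form: n = −ln(1 − rB₀/P)/ln(1+r) = −ln(0.91297)/ln(1.007) ≈ 13.053, so the balance reaches zero during payment 14.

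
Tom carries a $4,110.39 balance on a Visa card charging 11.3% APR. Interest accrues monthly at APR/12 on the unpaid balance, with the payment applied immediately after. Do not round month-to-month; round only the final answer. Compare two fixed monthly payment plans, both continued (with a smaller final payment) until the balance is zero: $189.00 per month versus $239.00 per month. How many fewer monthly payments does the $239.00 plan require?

Monthly rate r = 11.3%/12 = 0.941667% = 0.00941667.
At $189.00/mo: n = ⌈−ln(1 − rB₀/P)/ln(1+r)⌉ = 25 payments (last $85.16); total interest = total paid − $4,110.39 = $510.77.
At $239.00/mo: 19 payments (last $203.41); total interest $395.02.
Payments saved = 25 − 19 = 6.

6 fewer payments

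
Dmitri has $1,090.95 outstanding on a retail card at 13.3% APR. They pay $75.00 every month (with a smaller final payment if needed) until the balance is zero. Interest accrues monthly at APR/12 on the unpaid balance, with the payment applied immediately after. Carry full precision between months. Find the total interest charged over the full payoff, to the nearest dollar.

Monthly rate r = 13.3%/12 = 1.10833% = 0.0110833.
Payoff takes n = ⌈−ln(1 − rB₀/P)/ln(1+r)⌉ = ⌈15.950⌉ = 16 payments; the last is $71.26.
Total paid = 15·$75.00 + $71.26 = $1,196.26.
Total interest = total paid − principal = $1,196.26 − $1,090.95 = $105.31.

$105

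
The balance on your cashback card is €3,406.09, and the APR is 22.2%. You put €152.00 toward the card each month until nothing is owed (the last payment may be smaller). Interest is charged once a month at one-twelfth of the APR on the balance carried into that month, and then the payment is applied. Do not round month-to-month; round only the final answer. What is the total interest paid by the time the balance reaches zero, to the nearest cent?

€1,033.55

Monthly rate r = 22.2%/12 = 1.85% = 0.0185.
Payoff takes n = ⌈−ln(1 − rB₀/P)/ln(1+r)⌉ = ⌈29.207⌉ = 30 payments; the last is €31.64.
Total paid = 29·€152.00 + €31.64 = €4,439.64.
Total interest = total paid − principal = €4,439.64 − €3,406.09 = €1,033.55.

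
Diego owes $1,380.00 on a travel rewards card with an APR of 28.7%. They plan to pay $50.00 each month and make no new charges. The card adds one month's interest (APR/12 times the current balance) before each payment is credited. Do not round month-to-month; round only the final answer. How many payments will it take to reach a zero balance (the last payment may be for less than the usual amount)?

Monthly rate r = 28.7%/12 = 2.39167% = 0.0239167.
Recurrence: B ← B·(1+r) − $50.00.
Month 1: interest $33.00; balance after payment $1,363.01.
Month 2: interest $32.60; balance after payment $1,345.60.
Closed form: n = −ln(1 − rB₀/P)/ln(1+r) = −ln(0.3399)/ln(1.02392) ≈ 45.657, so the balance reaches zero during payment 46.

46 payments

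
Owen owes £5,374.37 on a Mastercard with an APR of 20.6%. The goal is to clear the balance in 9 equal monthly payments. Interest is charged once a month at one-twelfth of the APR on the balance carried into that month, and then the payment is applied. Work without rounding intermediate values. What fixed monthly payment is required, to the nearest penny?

£649.57

Monthly rate r = 20.6%/12 = 1.71667% = 0.0171667.
Level-payment amortization: P = B₀·r / (1 − (1+r)^(−n)) = 5374.37·0.0171667 / (1 − 1.01717^(−9)).
Denominator 1 − (1+r)^(−9) = 0.142032328.
P = 92.26 / 0.142032328 ≈ 649.57.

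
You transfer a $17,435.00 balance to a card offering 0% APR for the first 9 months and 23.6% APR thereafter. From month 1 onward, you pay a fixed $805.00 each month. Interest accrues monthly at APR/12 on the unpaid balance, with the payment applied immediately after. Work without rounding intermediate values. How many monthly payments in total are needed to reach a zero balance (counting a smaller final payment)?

24 months

Promo months 1–9 at r₀ = 0%/12 = 0; months 10+ at r₁ = 23.6%/12 = 0.0196667.
After month 9 (no interest yet): B = $17,435.00 − 9·$805.00 = $10,190.00.
Then at r₁ with $805.00/mo: n₂ = −ln(1 − r₁·B/P)/ln(1+r₁) ≈ 14.70 → 15 more payments.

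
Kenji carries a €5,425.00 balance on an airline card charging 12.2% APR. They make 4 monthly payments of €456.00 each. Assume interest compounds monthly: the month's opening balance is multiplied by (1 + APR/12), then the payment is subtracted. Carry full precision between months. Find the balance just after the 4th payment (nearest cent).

Monthly rate r = 12.2%/12 = 1.01667% = 0.0101667.
Each month: B ← B·(1+r) − €456.00.
Month 1: interest €55.15; balance after payment €5,024.15.
Month 2: interest €51.08; balance after payment €4,619.23.
Month 3: interest €46.96; balance after payment €4,210.20.
Month 4: interest €42.80; balance after payment €3,797.00.

€3,797.00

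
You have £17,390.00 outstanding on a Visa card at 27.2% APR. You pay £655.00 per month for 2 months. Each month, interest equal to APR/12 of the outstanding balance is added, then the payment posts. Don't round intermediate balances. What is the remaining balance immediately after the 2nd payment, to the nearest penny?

Monthly rate r = 27.2%/12 = 2.26667% = 0.0226667.
Each month: B ← B·(1+r) − £655.00.
Month 1: interest £394.17; balance after payment £17,129.17.
Month 2: interest £388.26; balance after payment £16,862.43.

£16,862.43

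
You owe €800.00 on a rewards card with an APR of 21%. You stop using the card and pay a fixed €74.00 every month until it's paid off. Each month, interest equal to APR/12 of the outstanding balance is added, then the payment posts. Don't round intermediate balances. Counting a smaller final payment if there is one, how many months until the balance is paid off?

Monthly rate r = 21%/12 = 1.75% = 0.0175.
Recurrence: B ← B·(1+r) − €74.00.
Month 1: interest €14.00; balance after payment €740.00.
Month 2: interest €12.95; balance after payment €678.95.
Closed form: n = −ln(1 − rB₀/P)/ln(1+r) = −ln(0.81081)/ln(1.0175) ≈ 12.089, so the balance reaches zero during payment 13.

13 months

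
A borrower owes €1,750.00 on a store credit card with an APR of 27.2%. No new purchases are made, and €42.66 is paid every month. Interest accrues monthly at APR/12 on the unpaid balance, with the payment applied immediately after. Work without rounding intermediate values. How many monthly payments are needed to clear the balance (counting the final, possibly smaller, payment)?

119 payments

Monthly rate r = 27.2%/12 = 2.26667% = 0.0226667.
Recurrence: B ← B·(1+r) − €42.66.
Month 1: interest €39.67; balance after payment €1,747.01.
Month 2: interest €39.60; balance after payment €1,743.95.
Closed form: n = −ln(1 − rB₀/P)/ln(1+r) = −ln(0.070167)/ln(1.02267) ≈ 118.539, so the balance reaches zero during payment 119.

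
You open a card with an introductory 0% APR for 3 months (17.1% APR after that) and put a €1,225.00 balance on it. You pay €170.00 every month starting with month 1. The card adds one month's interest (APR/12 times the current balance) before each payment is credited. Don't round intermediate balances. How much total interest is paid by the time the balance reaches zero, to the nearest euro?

Promo months 1–3 at r₀ = 0%/12 = 0; months 4+ at r₁ = 17.1%/12 = 0.01425.
After month 3 (no interest yet): B = €1,225.00 − 3·€170.00 = €715.00.
Then at r₁ with €170.00/mo: n₂ = −ln(1 − r₁·B/P)/ln(1+r₁) ≈ 4.37 → 5 more payments.
Total paid = 7·€170.00 + €62.84 = €1,252.84; interest = €1,252.84 − €1,225.00 = €27.84.

€28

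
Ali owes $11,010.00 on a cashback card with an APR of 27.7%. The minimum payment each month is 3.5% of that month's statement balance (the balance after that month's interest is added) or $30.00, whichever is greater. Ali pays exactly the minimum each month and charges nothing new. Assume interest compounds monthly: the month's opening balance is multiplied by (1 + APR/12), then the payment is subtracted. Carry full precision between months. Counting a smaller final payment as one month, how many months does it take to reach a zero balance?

Monthly rate r = 27.7%/12 = 2.30833% = 0.0230833.
While 3.5% of the post-interest balance exceeds $30.00, each month B ← (B·(1+r))·(1 − 0.035), i.e. B shrinks by the factor (1+r)·0.965 = 0.98728.
This holds for months 1–202. Entering month 203 the balance is $828.57; 3.5% of the post-interest balance is now below $30.00, so the flat $30.00 minimum applies from here.
From month 203 a fixed $30.00 at rate r clears $828.57 in 45 more payments. Total: 202 + 45 = 247 months.

247 months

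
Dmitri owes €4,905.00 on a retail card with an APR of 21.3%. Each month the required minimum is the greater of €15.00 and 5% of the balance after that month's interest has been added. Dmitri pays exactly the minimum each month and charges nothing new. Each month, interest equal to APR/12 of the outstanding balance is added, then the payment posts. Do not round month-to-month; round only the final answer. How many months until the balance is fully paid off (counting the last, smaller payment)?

108 months

Monthly rate r = 21.3%/12 = 1.775% = 0.01775.
While 5% of the post-interest balance exceeds €15.00, each month B ← (B·(1+r))·(1 − 0.05), i.e. B shrinks by the factor (1+r)·0.95 = 0.96686.
This holds for months 1–84. Entering month 85 the balance is €289.25; 5% of the post-interest balance is now below €15.00, so the flat €15.00 minimum applies from here.
From month 85 a fixed €15.00 at rate r clears €289.25 in 24 more payments. Total: 84 + 24 = 108 months.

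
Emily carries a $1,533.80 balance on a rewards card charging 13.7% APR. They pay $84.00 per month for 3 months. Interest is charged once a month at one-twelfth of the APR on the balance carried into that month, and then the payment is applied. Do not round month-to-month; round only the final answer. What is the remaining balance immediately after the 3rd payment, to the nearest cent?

$1,332.05

Monthly rate r = 13.7%/12 = 1.14167% = 0.0114167.
Each month: B ← B·(1+r) − $84.00.
Month 1: interest $17.51; balance after payment $1,467.31.
Month 2: interest $16.75; balance after payment $1,400.06.
Month 3: interest $15.98; balance after payment $1,332.05.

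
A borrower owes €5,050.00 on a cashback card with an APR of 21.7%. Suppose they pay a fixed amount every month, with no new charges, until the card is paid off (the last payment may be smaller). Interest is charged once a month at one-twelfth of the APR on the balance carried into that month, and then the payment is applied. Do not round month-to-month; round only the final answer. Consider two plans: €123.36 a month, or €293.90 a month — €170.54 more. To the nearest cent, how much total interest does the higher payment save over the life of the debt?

€3,177.12

Monthly rate r = 21.7%/12 = 1.80833% = 0.0180833.
At €123.36/mo: n = ⌈−ln(1 − rB₀/P)/ln(1+r)⌉ = 76 payments (last €27.83); total interest = total paid − €5,050.00 = €4,229.83.
At €293.90/mo: 21 payments (last €224.71); total interest €1,052.71.
Interest saved = €4,229.83 − €1,052.71 = €3,177.12.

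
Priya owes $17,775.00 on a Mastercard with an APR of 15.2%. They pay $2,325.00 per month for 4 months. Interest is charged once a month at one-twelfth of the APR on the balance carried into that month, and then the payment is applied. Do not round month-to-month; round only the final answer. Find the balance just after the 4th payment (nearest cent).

Monthly rate r = 15.2%/12 = 1.26667% = 0.0126667.
Each month: B ← B·(1+r) − $2,325.00.
Month 1: interest $225.15; balance after payment $15,675.15.
Month 2: interest $198.55; balance after payment $13,548.70.
Month 3: interest $171.62; balance after payment $11,395.32.
Month 4: interest $144.34; balance after payment $9,214.66.

$9,214.66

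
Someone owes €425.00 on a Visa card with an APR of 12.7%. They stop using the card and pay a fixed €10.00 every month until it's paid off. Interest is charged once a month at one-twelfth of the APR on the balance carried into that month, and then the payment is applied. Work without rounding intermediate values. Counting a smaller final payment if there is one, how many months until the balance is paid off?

57 months

Monthly rate r = 12.7%/12 = 1.05833% = 0.0105833.
Recurrence: B ← B·(1+r) − €10.00.
Month 1: interest €4.50; balance after payment €419.50.
Month 2: interest €4.44; balance after payment €413.94.
Closed form: n = −ln(1 − rB₀/P)/ln(1+r) = −ln(0.55021)/ln(1.01058) ≈ 56.751, so the balance reaches zero during payment 57.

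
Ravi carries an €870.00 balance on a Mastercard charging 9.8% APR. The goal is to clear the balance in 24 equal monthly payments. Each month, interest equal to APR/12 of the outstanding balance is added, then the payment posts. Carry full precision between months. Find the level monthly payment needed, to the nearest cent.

Monthly rate r = 9.8%/12 = 0.816667% = 0.00816667.
Level-payment amortization: P = B₀·r / (1 − (1+r)^(−n)) = 870.00·0.00816667 / (1 − 1.00817^(−24)).
Denominator 1 − (1+r)^(−24) = 0.177333181.
P = 7.105 / 0.177333181 ≈ 40.07.

€40.07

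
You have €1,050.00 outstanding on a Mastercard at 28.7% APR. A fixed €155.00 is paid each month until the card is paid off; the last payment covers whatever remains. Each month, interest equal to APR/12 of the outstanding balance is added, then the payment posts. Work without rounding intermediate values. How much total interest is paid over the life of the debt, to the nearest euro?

Monthly rate r = 28.7%/12 = 2.39167% = 0.0239167.
Payoff takes n = ⌈−ln(1 − rB₀/P)/ln(1+r)⌉ = ⌈7.479⌉ = 8 payments; the last is €74.63.
Total paid = 7·€155.00 + €74.63 = €1,159.63.
Total interest = total paid − principal = €1,159.63 − €1,050.00 = €109.63.

€110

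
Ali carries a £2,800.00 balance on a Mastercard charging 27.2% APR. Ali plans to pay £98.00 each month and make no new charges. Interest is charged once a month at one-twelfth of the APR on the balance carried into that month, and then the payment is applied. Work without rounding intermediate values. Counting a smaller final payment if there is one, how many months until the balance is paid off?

Monthly rate r = 27.2%/12 = 2.26667% = 0.0226667.
Recurrence: B ← B·(1+r) − £98.00.
Month 1: interest £63.47; balance after payment £2,765.47.
Month 2: interest £62.68; balance after payment £2,730.15.
Closed form: n = −ln(1 − rB₀/P)/ln(1+r) = −ln(0.35238)/ln(1.02267) ≈ 46.536, so the balance reaches zero during payment 47.

47 months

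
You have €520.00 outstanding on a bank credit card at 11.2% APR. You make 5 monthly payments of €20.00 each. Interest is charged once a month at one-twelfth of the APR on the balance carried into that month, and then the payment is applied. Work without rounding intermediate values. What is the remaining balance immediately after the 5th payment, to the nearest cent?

€442.84

Monthly rate r = 11.2%/12 = 0.933333% = 0.00933333.
Each month: B ← B·(1+r) − €20.00.
Month 1: interest €4.85; balance after payment €504.85.
Month 2: interest €4.71; balance after payment €489.57.
Month 3: interest €4.57; balance after payment €474.13.
Month 4: interest €4.43; balance after payment €458.56.
Month 5: interest €4.28; balance after payment €442.84.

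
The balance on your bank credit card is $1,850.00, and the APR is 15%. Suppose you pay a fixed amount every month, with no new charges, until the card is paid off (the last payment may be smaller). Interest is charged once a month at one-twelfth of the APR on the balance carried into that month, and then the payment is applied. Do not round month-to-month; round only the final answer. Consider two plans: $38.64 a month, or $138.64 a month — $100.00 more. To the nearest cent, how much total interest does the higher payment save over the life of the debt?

Monthly rate r = 15%/12 = 1.25% = 0.0125.
At $38.64/mo: n = ⌈−ln(1 − rB₀/P)/ln(1+r)⌉ = 74 payments (last $17.59); total interest = total paid − $1,850.00 = $988.31.
At $138.64/mo: 15 payments (last $95.77); total interest $186.73.
Interest saved = $988.31 − $186.73 = $801.58.

$801.58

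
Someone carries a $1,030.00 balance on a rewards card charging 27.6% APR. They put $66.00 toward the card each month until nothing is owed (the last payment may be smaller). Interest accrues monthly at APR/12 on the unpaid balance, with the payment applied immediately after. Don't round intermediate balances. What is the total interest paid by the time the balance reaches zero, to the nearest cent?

$260.70

Monthly rate r = 27.6%/12 = 2.3% = 0.023.
Payoff takes n = ⌈−ln(1 − rB₀/P)/ln(1+r)⌉ = ⌈19.553⌉ = 20 payments; the last is $36.70.
Total paid = 19·$66.00 + $36.70 = $1,290.70.
Total interest = total paid − principal = $1,290.70 − $1,030.00 = $260.70.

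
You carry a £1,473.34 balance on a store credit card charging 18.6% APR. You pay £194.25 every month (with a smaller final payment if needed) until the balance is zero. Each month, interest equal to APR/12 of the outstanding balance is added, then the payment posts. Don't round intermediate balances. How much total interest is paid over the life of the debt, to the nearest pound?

£106

Monthly rate r = 18.6%/12 = 1.55% = 0.0155.
Payoff takes n = ⌈−ln(1 − rB₀/P)/ln(1+r)⌉ = ⌈8.131⌉ = 9 payments; the last is £25.68.
Total paid = 8·£194.25 + £25.68 = £1,579.68.
Total interest = total paid − principal = £1,579.68 − £1,473.34 = £106.34.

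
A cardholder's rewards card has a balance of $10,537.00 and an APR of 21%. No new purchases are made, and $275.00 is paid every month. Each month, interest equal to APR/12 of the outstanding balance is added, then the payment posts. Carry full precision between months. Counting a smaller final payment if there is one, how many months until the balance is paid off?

64 months

Monthly rate r = 21%/12 = 1.75% = 0.0175.
Recurrence: B ← B·(1+r) − $275.00.
Month 1: interest $184.40; balance after payment $10,446.40.
Month 2: interest $182.81; balance after payment $10,354.21.
Closed form: n = −ln(1 − rB₀/P)/ln(1+r) = −ln(0.32946)/ln(1.0175) ≈ 63.999, so the balance reaches zero during payment 64.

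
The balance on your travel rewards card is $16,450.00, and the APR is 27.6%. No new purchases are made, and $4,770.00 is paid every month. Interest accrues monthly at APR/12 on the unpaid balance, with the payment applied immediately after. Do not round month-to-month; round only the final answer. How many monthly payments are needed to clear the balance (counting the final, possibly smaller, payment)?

4 payments

Monthly rate r = 27.6%/12 = 2.3% = 0.023.
Recurrence: B ← B·(1+r) − $4,770.00.
Month 1: interest $378.35; balance after payment $12,058.35.
Month 2: interest $277.34; balance after payment $7,565.69.
Month 3: interest $174.01; balance after payment $2,969.70.
Month 4: interest $68.30; balance after payment $0.00.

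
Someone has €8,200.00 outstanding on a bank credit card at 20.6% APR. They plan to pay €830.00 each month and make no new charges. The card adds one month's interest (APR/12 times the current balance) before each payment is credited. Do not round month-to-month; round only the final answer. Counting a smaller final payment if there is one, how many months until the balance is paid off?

11 payments

Monthly rate r = 20.6%/12 = 1.71667% = 0.0171667.
Recurrence: B ← B·(1+r) − €830.00.
Month 1: interest €140.77; balance after payment €7,510.77.
Month 2: interest €128.93; balance after payment €6,809.70.
Closed form: n = −ln(1 − rB₀/P)/ln(1+r) = −ln(0.8304)/ln(1.01717) ≈ 10.919, so the balance reaches zero during payment 11.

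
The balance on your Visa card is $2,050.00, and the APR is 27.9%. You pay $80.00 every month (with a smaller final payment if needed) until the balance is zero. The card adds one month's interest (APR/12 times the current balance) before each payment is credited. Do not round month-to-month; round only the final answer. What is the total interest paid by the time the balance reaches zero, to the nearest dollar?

$1,103

Monthly rate r = 27.9%/12 = 2.325% = 0.02325.
Payoff takes n = ⌈−ln(1 − rB₀/P)/ln(1+r)⌉ = ⌈39.410⌉ = 40 payments; the last is $33.04.
Total paid = 39·$80.00 + $33.04 = $3,153.04.
Total interest = total paid − principal = $3,153.04 − $2,050.00 = $1,103.04.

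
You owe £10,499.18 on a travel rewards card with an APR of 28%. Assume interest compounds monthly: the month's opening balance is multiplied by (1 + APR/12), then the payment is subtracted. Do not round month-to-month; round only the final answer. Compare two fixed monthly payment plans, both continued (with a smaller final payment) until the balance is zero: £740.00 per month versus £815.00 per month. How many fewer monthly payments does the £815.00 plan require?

2 fewer payments

Monthly rate r = 28%/12 = 2.33333% = 0.0233333.
At £740.00/mo: n = ⌈−ln(1 − rB₀/P)/ln(1+r)⌉ = 18 payments (last £321.13); total interest = total paid − £10,499.18 = £2,401.95.
At £815.00/mo: 16 payments (last £410.08); total interest £2,135.90.
Payments saved = 18 − 16 = 2.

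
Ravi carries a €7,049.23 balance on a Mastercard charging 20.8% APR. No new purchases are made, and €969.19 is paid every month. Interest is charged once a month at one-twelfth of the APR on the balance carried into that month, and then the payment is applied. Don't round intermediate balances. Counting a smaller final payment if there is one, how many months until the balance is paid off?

8 months

Monthly rate r = 20.8%/12 = 1.73333% = 0.0173333.
Recurrence: B ← B·(1+r) − €969.19.
Month 1: interest €122.19; balance after payment €6,202.23.
Month 2: interest €107.51; balance after payment €5,340.54.
Closed form: n = −ln(1 − rB₀/P)/ln(1+r) = −ln(0.87393)/ln(1.01733) ≈ 7.842, so the balance reaches zero during payment 8.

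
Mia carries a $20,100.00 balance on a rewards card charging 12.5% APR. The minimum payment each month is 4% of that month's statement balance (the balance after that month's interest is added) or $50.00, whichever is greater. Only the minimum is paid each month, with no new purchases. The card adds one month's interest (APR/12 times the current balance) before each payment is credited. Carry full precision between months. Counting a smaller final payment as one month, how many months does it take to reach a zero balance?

121 months

Monthly rate r = 12.5%/12 = 1.04167% = 0.0104167.
While 4% of the post-interest balance exceeds $50.00, each month B ← (B·(1+r))·(1 − 0.04), i.e. B shrinks by the factor (1+r)·0.96 = 0.97.
This holds for months 1–92. Entering month 93 the balance is $1,219.54; 4% of the post-interest balance is now below $50.00, so the flat $50.00 minimum applies from here.
From month 93 a fixed $50.00 at rate r clears $1,219.54 in 29 more payments. Total: 92 + 29 = 121 months.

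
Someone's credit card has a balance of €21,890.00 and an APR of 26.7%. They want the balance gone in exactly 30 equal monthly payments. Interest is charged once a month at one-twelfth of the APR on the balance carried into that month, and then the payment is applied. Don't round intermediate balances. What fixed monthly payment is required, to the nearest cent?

Monthly rate r = 26.7%/12 = 2.225% = 0.02225.
Level-payment amortization: P = B₀·r / (1 − (1+r)^(−n)) = 21890.00·0.02225 / (1 − 1.02225^(−30)).
Denominator 1 − (1+r)^(−30) = 0.483242935.
P = 487.052 / 0.483242935 ≈ 1007.88.

€1,007.88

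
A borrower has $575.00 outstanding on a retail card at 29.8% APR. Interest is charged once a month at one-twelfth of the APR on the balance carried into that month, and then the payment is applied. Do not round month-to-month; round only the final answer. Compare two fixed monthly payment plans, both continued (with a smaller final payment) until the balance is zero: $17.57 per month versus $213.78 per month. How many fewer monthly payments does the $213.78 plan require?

66 fewer payments

Monthly rate r = 29.8%/12 = 2.48333% = 0.0248333.
At $17.57/mo: n = ⌈−ln(1 − rB₀/P)/ln(1+r)⌉ = 69 payments (last $5.07); total interest = total paid − $575.00 = $624.83.
At $213.78/mo: 3 payments (last $175.29); total interest $27.85.
Payments saved = 69 − 3 = 66.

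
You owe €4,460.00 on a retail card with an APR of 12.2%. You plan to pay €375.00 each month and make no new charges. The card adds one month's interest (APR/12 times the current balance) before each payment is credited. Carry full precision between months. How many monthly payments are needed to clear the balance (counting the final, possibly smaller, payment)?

Monthly rate r = 12.2%/12 = 1.01667% = 0.0101667.
Recurrence: B ← B·(1+r) − €375.00.
Month 1: interest €45.34; balance after payment €4,130.34.
Month 2: interest €41.99; balance after payment €3,797.34.
Closed form: n = −ln(1 − rB₀/P)/ln(1+r) = −ln(0.87908)/ln(1.01017) ≈ 12.740, so the balance reaches zero during payment 13.

13 payments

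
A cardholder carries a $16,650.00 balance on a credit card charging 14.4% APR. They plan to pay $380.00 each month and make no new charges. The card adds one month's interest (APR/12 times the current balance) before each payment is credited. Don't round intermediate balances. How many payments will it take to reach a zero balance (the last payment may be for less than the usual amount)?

Monthly rate r = 14.4%/12 = 1.2% = 0.012.
Recurrence: B ← B·(1+r) − $380.00.
Month 1: interest $199.80; balance after payment $16,469.80.
Month 2: interest $197.64; balance after payment $16,287.44.
Closed form: n = −ln(1 − rB₀/P)/ln(1+r) = −ln(0.47421)/ln(1.012) ≈ 62.548, so the balance reaches zero during payment 63.

63 months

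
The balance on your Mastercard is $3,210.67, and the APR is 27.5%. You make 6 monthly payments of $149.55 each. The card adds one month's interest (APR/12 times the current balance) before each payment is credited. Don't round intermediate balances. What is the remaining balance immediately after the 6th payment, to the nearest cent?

Monthly rate r = 27.5%/12 = 2.29167% = 0.0229167.
Each month: B ← B·(1+r) − $149.55.
Month 1: interest $73.58; balance after payment $3,134.70.
Month 2: interest $71.84; balance after payment $3,056.98.
Month 3: interest $70.06; balance after payment $2,977.49.
Month 4: interest $68.23; balance after payment $2,896.17.
Month 5: interest $66.37; balance after payment $2,813.00.
Month 6: interest $64.46; balance after payment $2,727.91.

$2,727.91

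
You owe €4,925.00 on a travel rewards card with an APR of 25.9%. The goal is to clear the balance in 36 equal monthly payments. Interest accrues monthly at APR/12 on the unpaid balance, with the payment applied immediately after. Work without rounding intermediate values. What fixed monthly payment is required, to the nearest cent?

Monthly rate r = 25.9%/12 = 2.15833% = 0.0215833.
Level-payment amortization: P = B₀·r / (1 − (1+r)^(−n)) = 4925.00·0.0215833 / (1 − 1.02158^(−36)).
Denominator 1 − (1+r)^(−36) = 0.536400204.
P = 106.298 / 0.536400204 ≈ 198.17.

€198.17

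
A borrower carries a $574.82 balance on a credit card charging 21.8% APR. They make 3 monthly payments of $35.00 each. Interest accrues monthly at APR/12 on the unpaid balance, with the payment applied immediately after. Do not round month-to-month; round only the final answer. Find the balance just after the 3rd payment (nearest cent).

$499.80

Monthly rate r = 21.8%/12 = 1.81667% = 0.0181667.
Each month: B ← B·(1+r) − $35.00.
Month 1: interest $10.44; balance after payment $550.26.
Month 2: interest $10.00; balance after payment $525.26.
Month 3: interest $9.54; balance after payment $499.80.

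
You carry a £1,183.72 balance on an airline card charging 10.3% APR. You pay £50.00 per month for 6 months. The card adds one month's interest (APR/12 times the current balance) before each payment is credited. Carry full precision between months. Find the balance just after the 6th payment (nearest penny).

Monthly rate r = 10.3%/12 = 0.858333% = 0.00858333.
Each month: B ← B·(1+r) − £50.00.
Month 1: interest £10.16; balance after payment £1,143.88.
Month 2: interest £9.82; balance after payment £1,103.70.
Month 3: interest £9.47; balance after payment £1,063.17.
Month 4: interest £9.13; balance after payment £1,022.30.
Month 5: interest £8.77; balance after payment £981.07.
Month 6: interest £8.42; balance after payment £939.49.

£939.49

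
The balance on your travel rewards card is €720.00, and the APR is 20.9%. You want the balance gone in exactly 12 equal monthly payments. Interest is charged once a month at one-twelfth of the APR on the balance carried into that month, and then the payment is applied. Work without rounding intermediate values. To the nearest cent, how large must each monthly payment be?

Monthly rate r = 20.9%/12 = 1.74167% = 0.0174167.
Level-payment amortization: P = B₀·r / (1 − (1+r)^(−n)) = 720.00·0.0174167 / (1 − 1.01742^(−12)).
Denominator 1 − (1+r)^(−12) = 0.187143603.
P = 12.54 / 0.187143603 ≈ 67.01.

€67.01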